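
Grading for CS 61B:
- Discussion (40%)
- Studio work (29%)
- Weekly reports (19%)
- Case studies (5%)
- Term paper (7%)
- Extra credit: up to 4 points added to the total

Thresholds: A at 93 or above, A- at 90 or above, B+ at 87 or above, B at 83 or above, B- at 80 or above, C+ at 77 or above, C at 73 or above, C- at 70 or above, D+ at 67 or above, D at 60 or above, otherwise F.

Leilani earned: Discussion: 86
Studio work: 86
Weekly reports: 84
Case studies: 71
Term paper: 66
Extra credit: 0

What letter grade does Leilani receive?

B

Weighted total:
  Discussion 86 × 0.4 = 34.4
  Studio work 86 × 0.29 = 24.94
  Weekly reports 84 × 0.19 = 15.96
  Case studies 71 × 0.05 = 3.55
  Term paper 66 × 0.07 = 4.62
Sum = 83.47
Extra credit: 83.47 + 0 = 83.47
83.47 is ≥ 83 and < 87 → B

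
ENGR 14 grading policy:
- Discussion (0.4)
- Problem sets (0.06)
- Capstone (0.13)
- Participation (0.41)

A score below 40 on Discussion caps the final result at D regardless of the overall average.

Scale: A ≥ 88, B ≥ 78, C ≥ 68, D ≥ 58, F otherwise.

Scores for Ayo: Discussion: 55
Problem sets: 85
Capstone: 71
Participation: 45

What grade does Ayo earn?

F

Discussion score 55 ≥ 40: minimum met.
Weighted total:
  Discussion 55 × 0.4 = 22
  Problem sets 85 × 0.06 = 5.1
  Capstone 71 × 0.13 = 9.23
  Participation 45 × 0.41 = 18.45
Sum = 54.78
54.78 < 58 → F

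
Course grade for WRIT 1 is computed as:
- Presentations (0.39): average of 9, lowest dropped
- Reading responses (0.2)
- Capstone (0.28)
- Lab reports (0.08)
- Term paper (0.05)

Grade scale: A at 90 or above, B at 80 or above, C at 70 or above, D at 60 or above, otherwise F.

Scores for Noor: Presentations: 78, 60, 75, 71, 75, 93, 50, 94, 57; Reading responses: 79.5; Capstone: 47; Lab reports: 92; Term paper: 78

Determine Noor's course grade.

Presentations: drop 50 → average of remaining 8 = 603/8 = 75.375
Weighted total:
  Presentations 75.375 × 0.39 = 29.39625
  Reading responses 79.5 × 0.2 = 15.9
  Capstone 47 × 0.28 = 13.16
  Lab reports 92 × 0.08 = 7.36
  Term paper 78 × 0.05 = 3.9
Sum = 69.71625
69.71625 is ≥ 60 and < 70 → D

D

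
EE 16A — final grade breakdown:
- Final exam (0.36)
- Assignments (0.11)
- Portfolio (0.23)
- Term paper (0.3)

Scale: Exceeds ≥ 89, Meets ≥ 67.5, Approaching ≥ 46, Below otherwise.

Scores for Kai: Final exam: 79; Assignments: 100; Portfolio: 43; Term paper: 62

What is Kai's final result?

Weighted total:
  Final exam 79 × 0.36 = 28.44
  Assignments 100 × 0.11 = 11
  Portfolio 43 × 0.23 = 9.89
  Term paper 62 × 0.3 = 18.6
Sum = 67.93
67.93 is ≥ 67.5 and < 89 → Meets

Meets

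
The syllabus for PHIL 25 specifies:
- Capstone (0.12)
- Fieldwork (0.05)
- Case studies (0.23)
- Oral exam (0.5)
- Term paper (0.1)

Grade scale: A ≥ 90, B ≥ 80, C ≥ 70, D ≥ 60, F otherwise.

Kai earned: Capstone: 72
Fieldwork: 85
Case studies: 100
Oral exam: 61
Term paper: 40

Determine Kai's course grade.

Weighted total:
  Capstone 72 × 0.12 = 8.64
  Fieldwork 85 × 0.05 = 4.25
  Case studies 100 × 0.23 = 23
  Oral exam 61 × 0.5 = 30.5
  Term paper 40 × 0.1 = 4
Sum = 70.39
70.39 is ≥ 70 and < 80 → C

C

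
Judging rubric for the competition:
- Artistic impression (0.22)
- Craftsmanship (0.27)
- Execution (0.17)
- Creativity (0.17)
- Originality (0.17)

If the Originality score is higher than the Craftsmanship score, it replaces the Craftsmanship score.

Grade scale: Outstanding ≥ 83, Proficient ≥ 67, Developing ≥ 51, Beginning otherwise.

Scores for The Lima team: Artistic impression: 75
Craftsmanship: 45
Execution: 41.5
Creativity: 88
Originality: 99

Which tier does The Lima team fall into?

Originality (99) > Craftsmanship (45), so Craftsmanship counts as 99.
Weighted total:
  Artistic impression 75 × 0.22 = 16.5
  Craftsmanship 99 × 0.27 = 26.73
  Execution 41.5 × 0.17 = 7.055
  Creativity 88 × 0.17 = 14.96
  Originality 99 × 0.17 = 16.83
Sum = 82.075
82.075 is ≥ 67 and < 83 → Proficient

Proficient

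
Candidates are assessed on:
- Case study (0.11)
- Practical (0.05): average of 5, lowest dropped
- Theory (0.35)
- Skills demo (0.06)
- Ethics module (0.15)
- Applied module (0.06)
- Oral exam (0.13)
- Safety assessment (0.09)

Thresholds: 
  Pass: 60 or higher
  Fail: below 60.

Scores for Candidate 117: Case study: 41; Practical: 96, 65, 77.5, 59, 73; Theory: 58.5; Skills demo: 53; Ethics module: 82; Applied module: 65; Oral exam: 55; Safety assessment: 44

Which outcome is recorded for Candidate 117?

Fail

Practical: drop 59 → average of remaining 4 = 311.5/4 = 77.875
Weighted total:
  Case study 41 × 0.11 = 4.51
  Practical 77.875 × 0.05 = 3.89375
  Theory 58.5 × 0.35 = 20.475
  Skills demo 53 × 0.06 = 3.18
  Ethics module 82 × 0.15 = 12.3
  Applied module 65 × 0.06 = 3.9
  Oral exam 55 × 0.13 = 7.15
  Safety assessment 44 × 0.09 = 3.96
Sum = 59.36875
59.36875 < 60 → Fail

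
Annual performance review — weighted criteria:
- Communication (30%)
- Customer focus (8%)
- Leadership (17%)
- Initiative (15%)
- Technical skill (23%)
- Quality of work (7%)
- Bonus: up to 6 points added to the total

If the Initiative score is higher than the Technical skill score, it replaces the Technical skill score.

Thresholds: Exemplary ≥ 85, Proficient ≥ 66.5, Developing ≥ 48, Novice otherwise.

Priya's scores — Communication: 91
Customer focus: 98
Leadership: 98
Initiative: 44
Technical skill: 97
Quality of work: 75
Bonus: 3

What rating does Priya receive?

Exemplary

Initiative (44) ≤ Technical skill (97), so Technical skill stays at 97.
Weighted total:
  Communication 91 × 0.3 = 27.3
  Customer focus 98 × 0.08 = 7.84
  Leadership 98 × 0.17 = 16.66
  Initiative 44 × 0.15 = 6.6
  Technical skill 97 × 0.23 = 22.31
  Quality of work 75 × 0.07 = 5.25
Sum = 85.96
Bonus: 85.96 + 3 = 88.96
88.96 ≥ 85 → Exemplary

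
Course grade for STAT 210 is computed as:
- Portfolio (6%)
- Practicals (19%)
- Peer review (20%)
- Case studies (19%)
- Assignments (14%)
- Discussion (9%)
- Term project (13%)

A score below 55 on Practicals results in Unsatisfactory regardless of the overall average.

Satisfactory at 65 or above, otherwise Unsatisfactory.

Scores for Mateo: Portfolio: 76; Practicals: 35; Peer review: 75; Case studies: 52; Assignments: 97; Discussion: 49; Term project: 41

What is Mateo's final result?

Practicals score 35 < 55: minimum not met.
Weighted total:
  Portfolio 76 × 0.06 = 4.56
  Practicals 35 × 0.19 = 6.65
  Peer review 75 × 0.2 = 15
  Case studies 52 × 0.19 = 9.88
  Assignments 97 × 0.14 = 13.58
  Discussion 49 × 0.09 = 4.41
  Term project 41 × 0.13 = 5.33
Sum = 59.41
Because the Practicals minimum was not met, the result is Unsatisfactory.

Unsatisfactory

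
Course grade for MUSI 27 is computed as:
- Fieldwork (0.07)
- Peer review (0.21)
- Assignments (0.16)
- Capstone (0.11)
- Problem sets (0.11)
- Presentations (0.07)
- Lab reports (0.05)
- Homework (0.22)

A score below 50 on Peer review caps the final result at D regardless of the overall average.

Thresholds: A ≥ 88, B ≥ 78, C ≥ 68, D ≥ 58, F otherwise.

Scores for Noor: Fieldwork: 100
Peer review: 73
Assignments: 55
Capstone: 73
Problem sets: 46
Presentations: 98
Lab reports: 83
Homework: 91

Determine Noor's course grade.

Peer review score 73 ≥ 50: minimum met.
Weighted total:
  Fieldwork 100 × 0.07 = 7
  Peer review 73 × 0.21 = 15.33
  Assignments 55 × 0.16 = 8.8
  Capstone 73 × 0.11 = 8.03
  Problem sets 46 × 0.11 = 5.06
  Presentations 98 × 0.07 = 6.86
  Lab reports 83 × 0.05 = 4.15
  Homework 91 × 0.22 = 20.02
Sum = 75.25
75.25 is ≥ 68 and < 78 → C

C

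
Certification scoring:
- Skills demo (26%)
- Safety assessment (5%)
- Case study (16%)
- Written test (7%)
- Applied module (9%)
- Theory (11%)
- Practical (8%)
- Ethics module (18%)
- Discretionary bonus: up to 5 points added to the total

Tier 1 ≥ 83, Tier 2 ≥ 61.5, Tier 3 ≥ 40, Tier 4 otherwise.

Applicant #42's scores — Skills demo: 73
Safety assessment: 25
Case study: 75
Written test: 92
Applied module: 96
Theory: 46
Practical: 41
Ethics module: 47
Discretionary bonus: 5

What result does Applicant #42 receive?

Weighted total:
  Skills demo 73 × 0.26 = 18.98
  Safety assessment 25 × 0.05 = 1.25
  Case study 75 × 0.16 = 12
  Written test 92 × 0.07 = 6.44
  Applied module 96 × 0.09 = 8.64
  Theory 46 × 0.11 = 5.06
  Practical 41 × 0.08 = 3.28
  Ethics module 47 × 0.18 = 8.46
Sum = 64.11
Discretionary bonus: 64.11 + 5 = 69.11
69.11 is ≥ 61.5 and < 83 → Tier 2

Tier 2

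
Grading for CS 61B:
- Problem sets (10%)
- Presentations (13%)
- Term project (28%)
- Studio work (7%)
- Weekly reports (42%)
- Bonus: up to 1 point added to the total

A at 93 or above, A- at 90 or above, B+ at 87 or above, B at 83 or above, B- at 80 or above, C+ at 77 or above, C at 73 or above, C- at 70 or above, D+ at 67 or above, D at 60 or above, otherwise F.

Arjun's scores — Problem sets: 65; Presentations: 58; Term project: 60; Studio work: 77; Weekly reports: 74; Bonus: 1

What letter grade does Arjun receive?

Weighted total:
  Problem sets 65 × 0.1 = 6.5
  Presentations 58 × 0.13 = 7.54
  Term project 60 × 0.28 = 16.8
  Studio work 77 × 0.07 = 5.39
  Weekly reports 74 × 0.42 = 31.08
Sum = 67.31
Bonus: 67.31 + 1 = 68.31
68.31 is ≥ 67 and < 70 → D+

D+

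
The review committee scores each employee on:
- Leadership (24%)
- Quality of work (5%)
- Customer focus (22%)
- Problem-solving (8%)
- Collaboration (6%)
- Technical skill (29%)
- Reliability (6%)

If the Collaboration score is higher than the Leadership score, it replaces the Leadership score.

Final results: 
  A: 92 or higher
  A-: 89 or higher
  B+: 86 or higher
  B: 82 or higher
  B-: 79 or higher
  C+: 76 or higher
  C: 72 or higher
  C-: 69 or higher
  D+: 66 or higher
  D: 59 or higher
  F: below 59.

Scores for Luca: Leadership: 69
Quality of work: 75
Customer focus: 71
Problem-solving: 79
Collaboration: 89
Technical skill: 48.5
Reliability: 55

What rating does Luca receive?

C-

Collaboration (89) > Leadership (69), so Leadership counts as 89.
Weighted total:
  Leadership 89 × 0.24 = 21.36
  Quality of work 75 × 0.05 = 3.75
  Customer focus 71 × 0.22 = 15.62
  Problem-solving 79 × 0.08 = 6.32
  Collaboration 89 × 0.06 = 5.34
  Technical skill 48.5 × 0.29 = 14.065
  Reliability 55 × 0.06 = 3.3
Sum = 69.755
69.755 is ≥ 69 and < 72 → C-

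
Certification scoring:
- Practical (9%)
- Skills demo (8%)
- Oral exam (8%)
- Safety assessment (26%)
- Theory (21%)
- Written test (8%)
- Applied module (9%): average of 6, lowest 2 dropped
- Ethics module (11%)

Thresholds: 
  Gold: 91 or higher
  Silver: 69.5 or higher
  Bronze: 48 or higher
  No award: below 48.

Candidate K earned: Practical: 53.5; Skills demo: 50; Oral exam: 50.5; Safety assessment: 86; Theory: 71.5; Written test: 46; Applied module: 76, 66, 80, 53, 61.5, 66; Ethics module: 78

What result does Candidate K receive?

Bronze

Applied module: drop 53, 61.5 → average of remaining 4 = 288/4 = 72
Weighted total:
  Practical 53.5 × 0.09 = 4.815
  Skills demo 50 × 0.08 = 4
  Oral exam 50.5 × 0.08 = 4.04
  Safety assessment 86 × 0.26 = 22.36
  Theory 71.5 × 0.21 = 15.015
  Written test 46 × 0.08 = 3.68
  Applied module 72 × 0.09 = 6.48
  Ethics module 78 × 0.11 = 8.58
Sum = 68.97
68.97 is ≥ 48 and < 69.5 → Bronze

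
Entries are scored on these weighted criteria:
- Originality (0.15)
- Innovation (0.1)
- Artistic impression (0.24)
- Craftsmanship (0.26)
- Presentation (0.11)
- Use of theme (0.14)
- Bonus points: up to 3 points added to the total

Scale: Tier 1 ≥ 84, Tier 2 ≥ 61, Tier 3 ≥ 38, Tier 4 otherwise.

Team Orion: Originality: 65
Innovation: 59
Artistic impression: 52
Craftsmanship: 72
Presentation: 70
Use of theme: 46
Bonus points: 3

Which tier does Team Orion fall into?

Weighted total:
  Originality 65 × 0.15 = 9.75
  Innovation 59 × 0.1 = 5.9
  Artistic impression 52 × 0.24 = 12.48
  Craftsmanship 72 × 0.26 = 18.72
  Presentation 70 × 0.11 = 7.7
  Use of theme 46 × 0.14 = 6.44
Sum = 60.99
Bonus points: 60.99 + 3 = 63.99
63.99 is ≥ 61 and < 84 → Tier 2

Tier 2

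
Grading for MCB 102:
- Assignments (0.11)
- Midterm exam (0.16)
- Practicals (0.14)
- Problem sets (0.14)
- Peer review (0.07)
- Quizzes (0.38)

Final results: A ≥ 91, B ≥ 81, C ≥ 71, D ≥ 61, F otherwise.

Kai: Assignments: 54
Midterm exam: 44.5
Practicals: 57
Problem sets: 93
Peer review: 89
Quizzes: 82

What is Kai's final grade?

C

Weighted total:
  Assignments 54 × 0.11 = 5.94
  Midterm exam 44.5 × 0.16 = 7.12
  Practicals 57 × 0.14 = 7.98
  Problem sets 93 × 0.14 = 13.02
  Peer review 89 × 0.07 = 6.23
  Quizzes 82 × 0.38 = 31.16
Sum = 71.45
71.45 is ≥ 71 and < 81 → C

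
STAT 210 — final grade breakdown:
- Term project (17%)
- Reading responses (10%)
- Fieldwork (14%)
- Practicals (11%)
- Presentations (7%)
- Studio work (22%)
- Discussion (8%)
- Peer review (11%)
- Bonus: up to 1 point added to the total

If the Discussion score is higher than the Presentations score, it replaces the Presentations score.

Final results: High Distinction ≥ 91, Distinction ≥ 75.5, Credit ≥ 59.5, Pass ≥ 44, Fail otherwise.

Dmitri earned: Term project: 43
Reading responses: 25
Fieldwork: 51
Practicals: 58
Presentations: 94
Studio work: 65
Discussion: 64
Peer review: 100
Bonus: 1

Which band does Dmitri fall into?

Credit

Discussion (64) ≤ Presentations (94), so Presentations stays at 94.
Weighted total:
  Term project 43 × 0.17 = 7.31
  Reading responses 25 × 0.1 = 2.5
  Fieldwork 51 × 0.14 = 7.14
  Practicals 58 × 0.11 = 6.38
  Presentations 94 × 0.07 = 6.58
  Studio work 65 × 0.22 = 14.3
  Discussion 64 × 0.08 = 5.12
  Peer review 100 × 0.11 = 11
Sum = 60.33
Bonus: 60.33 + 1 = 61.33
61.33 is ≥ 59.5 and < 75.5 → Credit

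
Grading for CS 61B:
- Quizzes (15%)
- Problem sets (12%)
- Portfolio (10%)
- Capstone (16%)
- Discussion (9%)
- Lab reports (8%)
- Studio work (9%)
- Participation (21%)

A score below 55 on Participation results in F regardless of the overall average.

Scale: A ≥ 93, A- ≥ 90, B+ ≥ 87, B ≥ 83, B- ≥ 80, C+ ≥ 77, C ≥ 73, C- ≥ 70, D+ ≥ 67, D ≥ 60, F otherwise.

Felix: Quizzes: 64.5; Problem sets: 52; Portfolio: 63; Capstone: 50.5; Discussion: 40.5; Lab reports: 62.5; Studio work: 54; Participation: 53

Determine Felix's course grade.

Participation score 53 < 55: minimum not met.
Weighted total:
  Quizzes 64.5 × 0.15 = 9.675
  Problem sets 52 × 0.12 = 6.24
  Portfolio 63 × 0.1 = 6.3
  Capstone 50.5 × 0.16 = 8.08
  Discussion 40.5 × 0.09 = 3.645
  Lab reports 62.5 × 0.08 = 5
  Studio work 54 × 0.09 = 4.86
  Participation 53 × 0.21 = 11.13
Sum = 54.93
Because the Participation minimum was not met, the result is F.

F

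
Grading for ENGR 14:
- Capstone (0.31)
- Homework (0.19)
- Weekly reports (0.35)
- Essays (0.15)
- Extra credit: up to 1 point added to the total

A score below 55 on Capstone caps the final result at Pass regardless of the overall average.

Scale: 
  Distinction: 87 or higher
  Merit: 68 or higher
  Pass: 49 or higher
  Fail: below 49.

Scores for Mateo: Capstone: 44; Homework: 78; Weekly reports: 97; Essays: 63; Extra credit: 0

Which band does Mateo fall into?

Capstone score 44 < 55: minimum not met.
Weighted total:
  Capstone 44 × 0.31 = 13.64
  Homework 78 × 0.19 = 14.82
  Weekly reports 97 × 0.35 = 33.95
  Essays 63 × 0.15 = 9.45
Sum = 71.86
Extra credit: 71.86 + 0 = 71.86
71.86 would be Merit; cap at Pass applies → Pass.

Pass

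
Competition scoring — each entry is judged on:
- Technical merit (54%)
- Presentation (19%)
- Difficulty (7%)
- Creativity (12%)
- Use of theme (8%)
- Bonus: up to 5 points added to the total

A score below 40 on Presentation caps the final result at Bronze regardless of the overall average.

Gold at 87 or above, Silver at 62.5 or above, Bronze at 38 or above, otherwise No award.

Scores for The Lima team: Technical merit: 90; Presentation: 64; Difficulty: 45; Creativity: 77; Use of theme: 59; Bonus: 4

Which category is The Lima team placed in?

Presentation score 64 ≥ 40: minimum met.
Weighted total:
  Technical merit 90 × 0.54 = 48.6
  Presentation 64 × 0.19 = 12.16
  Difficulty 45 × 0.07 = 3.15
  Creativity 77 × 0.12 = 9.24
  Use of theme 59 × 0.08 = 4.72
Sum = 77.87
Bonus: 77.87 + 4 = 81.87
81.87 is ≥ 62.5 and < 87 → Silver

Silver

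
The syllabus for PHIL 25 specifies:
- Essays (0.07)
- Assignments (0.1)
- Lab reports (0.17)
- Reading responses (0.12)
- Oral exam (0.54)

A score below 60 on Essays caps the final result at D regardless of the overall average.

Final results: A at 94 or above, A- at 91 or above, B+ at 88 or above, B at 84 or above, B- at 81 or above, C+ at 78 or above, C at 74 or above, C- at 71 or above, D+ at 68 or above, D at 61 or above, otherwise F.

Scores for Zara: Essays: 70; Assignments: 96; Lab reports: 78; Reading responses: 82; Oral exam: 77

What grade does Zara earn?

Essays score 70 ≥ 60: minimum met.
Weighted total:
  Essays 70 × 0.07 = 4.9
  Assignments 96 × 0.1 = 9.6
  Lab reports 78 × 0.17 = 13.26
  Reading responses 82 × 0.12 = 9.84
  Oral exam 77 × 0.54 = 41.58
Sum = 79.18
79.18 is ≥ 78 and < 81 → C+

C+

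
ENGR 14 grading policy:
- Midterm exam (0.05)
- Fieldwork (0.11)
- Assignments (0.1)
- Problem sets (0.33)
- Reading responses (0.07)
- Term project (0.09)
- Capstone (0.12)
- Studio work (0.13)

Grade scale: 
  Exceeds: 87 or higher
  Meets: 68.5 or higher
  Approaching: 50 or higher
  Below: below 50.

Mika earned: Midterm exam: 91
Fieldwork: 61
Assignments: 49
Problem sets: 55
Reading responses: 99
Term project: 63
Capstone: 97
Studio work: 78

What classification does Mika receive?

Meets

Weighted total:
  Midterm exam 91 × 0.05 = 4.55
  Fieldwork 61 × 0.11 = 6.71
  Assignments 49 × 0.1 = 4.9
  Problem sets 55 × 0.33 = 18.15
  Reading responses 99 × 0.07 = 6.93
  Term project 63 × 0.09 = 5.67
  Capstone 97 × 0.12 = 11.64
  Studio work 78 × 0.13 = 10.14
Sum = 68.69
68.69 is ≥ 68.5 and < 87 → Meets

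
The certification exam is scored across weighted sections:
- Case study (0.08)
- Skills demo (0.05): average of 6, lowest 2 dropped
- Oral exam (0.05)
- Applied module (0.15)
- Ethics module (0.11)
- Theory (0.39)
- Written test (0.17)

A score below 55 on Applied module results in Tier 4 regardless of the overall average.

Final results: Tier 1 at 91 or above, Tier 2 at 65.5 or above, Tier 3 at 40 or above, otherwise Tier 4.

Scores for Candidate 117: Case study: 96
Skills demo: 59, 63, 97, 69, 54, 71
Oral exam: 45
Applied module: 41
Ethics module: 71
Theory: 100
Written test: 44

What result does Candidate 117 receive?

Skills demo: drop 54, 59 → average of remaining 4 = 300/4 = 75
Applied module score 41 < 55: minimum not met.
Weighted total:
  Case study 96 × 0.08 = 7.68
  Skills demo 75 × 0.05 = 3.75
  Oral exam 45 × 0.05 = 2.25
  Applied module 41 × 0.15 = 6.15
  Ethics module 71 × 0.11 = 7.81
  Theory 100 × 0.39 = 39
  Written test 44 × 0.17 = 7.48
Sum = 74.12
Because the Applied module minimum was not met, the result is Tier 4.

Tier 4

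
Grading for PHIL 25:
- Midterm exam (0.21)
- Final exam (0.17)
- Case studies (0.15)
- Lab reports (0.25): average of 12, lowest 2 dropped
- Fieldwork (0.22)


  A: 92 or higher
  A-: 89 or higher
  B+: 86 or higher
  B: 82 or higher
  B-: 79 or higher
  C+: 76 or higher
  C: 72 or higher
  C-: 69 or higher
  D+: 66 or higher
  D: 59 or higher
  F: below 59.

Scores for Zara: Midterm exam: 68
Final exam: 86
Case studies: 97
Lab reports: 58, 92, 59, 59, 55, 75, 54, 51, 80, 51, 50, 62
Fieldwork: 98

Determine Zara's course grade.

B-

Lab reports: drop 50, 51 → average of remaining 10 = 645/10 = 64.5
Weighted total:
  Midterm exam 68 × 0.21 = 14.28
  Final exam 86 × 0.17 = 14.62
  Case studies 97 × 0.15 = 14.55
  Lab reports 64.5 × 0.25 = 16.125
  Fieldwork 98 × 0.22 = 21.56
Sum = 81.135
81.135 is ≥ 79 and < 82 → B-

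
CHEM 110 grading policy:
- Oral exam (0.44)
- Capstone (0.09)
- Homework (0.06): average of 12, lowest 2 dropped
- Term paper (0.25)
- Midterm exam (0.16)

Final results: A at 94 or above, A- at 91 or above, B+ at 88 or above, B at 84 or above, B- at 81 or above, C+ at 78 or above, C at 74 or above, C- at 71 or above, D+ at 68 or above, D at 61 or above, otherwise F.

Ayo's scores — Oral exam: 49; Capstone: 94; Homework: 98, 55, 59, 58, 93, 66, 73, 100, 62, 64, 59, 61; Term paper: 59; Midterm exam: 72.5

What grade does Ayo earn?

F

Homework: drop 55, 58 → average of remaining 10 = 735/10 = 73.5
Weighted total:
  Oral exam 49 × 0.44 = 21.56
  Capstone 94 × 0.09 = 8.46
  Homework 73.5 × 0.06 = 4.41
  Term paper 59 × 0.25 = 14.75
  Midterm exam 72.5 × 0.16 = 11.6
Sum = 60.78
60.78 < 61 → F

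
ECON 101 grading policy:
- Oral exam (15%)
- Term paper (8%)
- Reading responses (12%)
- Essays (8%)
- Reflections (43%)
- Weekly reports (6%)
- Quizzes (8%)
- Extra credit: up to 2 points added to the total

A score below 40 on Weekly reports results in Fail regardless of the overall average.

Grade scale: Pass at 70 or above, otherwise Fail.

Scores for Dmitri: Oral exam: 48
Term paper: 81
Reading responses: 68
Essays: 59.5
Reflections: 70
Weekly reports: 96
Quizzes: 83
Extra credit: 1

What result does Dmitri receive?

Pass

Weekly reports score 96 ≥ 40: minimum met.
Weighted total:
  Oral exam 48 × 0.15 = 7.2
  Term paper 81 × 0.08 = 6.48
  Reading responses 68 × 0.12 = 8.16
  Essays 59.5 × 0.08 = 4.76
  Reflections 70 × 0.43 = 30.1
  Weekly reports 96 × 0.06 = 5.76
  Quizzes 83 × 0.08 = 6.64
Sum = 69.1
Extra credit: 69.1 + 1 = 70.1
70.1 ≥ 70 → Pass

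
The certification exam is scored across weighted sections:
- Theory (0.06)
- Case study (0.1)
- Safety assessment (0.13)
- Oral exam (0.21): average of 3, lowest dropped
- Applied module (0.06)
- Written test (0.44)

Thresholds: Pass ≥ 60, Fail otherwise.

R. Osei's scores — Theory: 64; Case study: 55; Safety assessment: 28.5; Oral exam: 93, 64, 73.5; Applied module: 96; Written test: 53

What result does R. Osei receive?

Fail

Oral exam: drop 64 → average of remaining 2 = 166.5/2 = 83.25
Weighted total:
  Theory 64 × 0.06 = 3.84
  Case study 55 × 0.1 = 5.5
  Safety assessment 28.5 × 0.13 = 3.705
  Oral exam 83.25 × 0.21 = 17.4825
  Applied module 96 × 0.06 = 5.76
  Written test 53 × 0.44 = 23.32
Sum = 59.6075
59.6075 < 60 → Fail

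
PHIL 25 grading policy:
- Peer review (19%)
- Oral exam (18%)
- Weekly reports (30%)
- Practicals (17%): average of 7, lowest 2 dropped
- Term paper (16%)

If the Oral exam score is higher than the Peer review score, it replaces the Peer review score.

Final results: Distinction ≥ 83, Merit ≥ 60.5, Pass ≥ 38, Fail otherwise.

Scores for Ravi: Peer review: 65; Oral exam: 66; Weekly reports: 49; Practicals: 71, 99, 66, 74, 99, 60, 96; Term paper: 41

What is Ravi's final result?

Practicals: drop 60, 66 → average of remaining 5 = 439/5 = 87.8
Oral exam (66) > Peer review (65), so Peer review counts as 66.
Weighted total:
  Peer review 66 × 0.19 = 12.54
  Oral exam 66 × 0.18 = 11.88
  Weekly reports 49 × 0.3 = 14.7
  Practicals 87.8 × 0.17 = 14.926
  Term paper 41 × 0.16 = 6.56
Sum = 60.606
60.606 is ≥ 60.5 and < 83 → Merit

Merit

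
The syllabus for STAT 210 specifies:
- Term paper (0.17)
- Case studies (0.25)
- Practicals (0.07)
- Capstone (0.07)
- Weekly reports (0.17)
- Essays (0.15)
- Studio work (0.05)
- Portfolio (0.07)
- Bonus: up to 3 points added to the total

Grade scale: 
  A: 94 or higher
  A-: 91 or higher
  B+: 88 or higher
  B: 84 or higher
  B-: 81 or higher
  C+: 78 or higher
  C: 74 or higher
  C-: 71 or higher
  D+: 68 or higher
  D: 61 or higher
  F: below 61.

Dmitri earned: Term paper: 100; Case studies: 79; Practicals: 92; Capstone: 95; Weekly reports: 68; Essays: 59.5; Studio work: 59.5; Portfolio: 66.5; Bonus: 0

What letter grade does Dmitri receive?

Weighted total:
  Term paper 100 × 0.17 = 17
  Case studies 79 × 0.25 = 19.75
  Practicals 92 × 0.07 = 6.44
  Capstone 95 × 0.07 = 6.65
  Weekly reports 68 × 0.17 = 11.56
  Essays 59.5 × 0.15 = 8.925
  Studio work 59.5 × 0.05 = 2.975
  Portfolio 66.5 × 0.07 = 4.655
Sum = 77.955
Bonus: 77.955 + 0 = 77.955
77.955 is ≥ 74 and < 78 → C

C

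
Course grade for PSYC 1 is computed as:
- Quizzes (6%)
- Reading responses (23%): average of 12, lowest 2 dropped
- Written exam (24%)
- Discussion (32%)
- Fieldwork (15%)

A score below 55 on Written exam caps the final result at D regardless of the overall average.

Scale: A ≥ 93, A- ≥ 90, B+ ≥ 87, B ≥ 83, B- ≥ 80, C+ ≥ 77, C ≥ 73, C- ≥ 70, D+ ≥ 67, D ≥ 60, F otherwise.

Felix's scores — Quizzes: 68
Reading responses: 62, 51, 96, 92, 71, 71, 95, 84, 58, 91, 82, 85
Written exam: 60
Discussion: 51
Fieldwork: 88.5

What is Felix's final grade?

D+

Reading responses: drop 51, 58 → average of remaining 10 = 829/10 = 82.9
Written exam score 60 ≥ 55: minimum met.
Weighted total:
  Quizzes 68 × 0.06 = 4.08
  Reading responses 82.9 × 0.23 = 19.067
  Written exam 60 × 0.24 = 14.4
  Discussion 51 × 0.32 = 16.32
  Fieldwork 88.5 × 0.15 = 13.275
Sum = 67.142
67.142 is ≥ 67 and < 70 → D+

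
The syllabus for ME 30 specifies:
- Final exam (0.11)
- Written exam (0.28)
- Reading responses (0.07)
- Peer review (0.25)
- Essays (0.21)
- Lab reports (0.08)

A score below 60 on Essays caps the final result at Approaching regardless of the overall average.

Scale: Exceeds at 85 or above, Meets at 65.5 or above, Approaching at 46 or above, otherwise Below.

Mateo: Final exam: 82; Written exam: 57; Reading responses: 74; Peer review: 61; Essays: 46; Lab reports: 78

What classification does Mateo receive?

Essays score 46 < 60: minimum not met.
Weighted total:
  Final exam 82 × 0.11 = 9.02
  Written exam 57 × 0.28 = 15.96
  Reading responses 74 × 0.07 = 5.18
  Peer review 61 × 0.25 = 15.25
  Essays 46 × 0.21 = 9.66
  Lab reports 78 × 0.08 = 6.24
Sum = 61.31
61.31 would be Approaching; cap at Approaching applies → Approaching.

Approaching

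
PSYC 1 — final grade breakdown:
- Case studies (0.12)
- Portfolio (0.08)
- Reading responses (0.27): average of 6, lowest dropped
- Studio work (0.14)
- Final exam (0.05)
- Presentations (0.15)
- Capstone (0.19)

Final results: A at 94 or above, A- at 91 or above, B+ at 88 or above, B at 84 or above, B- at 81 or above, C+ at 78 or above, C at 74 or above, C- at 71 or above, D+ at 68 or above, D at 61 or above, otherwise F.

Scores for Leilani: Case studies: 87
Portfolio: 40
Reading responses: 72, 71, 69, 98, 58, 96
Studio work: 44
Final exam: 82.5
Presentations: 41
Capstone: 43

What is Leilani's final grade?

Reading responses: drop 58 → average of remaining 5 = 406/5 = 81.2
Weighted total:
  Case studies 87 × 0.12 = 10.44
  Portfolio 40 × 0.08 = 3.2
  Reading responses 81.2 × 0.27 = 21.924
  Studio work 44 × 0.14 = 6.16
  Final exam 82.5 × 0.05 = 4.125
  Presentations 41 × 0.15 = 6.15
  Capstone 43 × 0.19 = 8.17
Sum = 60.169
60.169 < 61 → F

F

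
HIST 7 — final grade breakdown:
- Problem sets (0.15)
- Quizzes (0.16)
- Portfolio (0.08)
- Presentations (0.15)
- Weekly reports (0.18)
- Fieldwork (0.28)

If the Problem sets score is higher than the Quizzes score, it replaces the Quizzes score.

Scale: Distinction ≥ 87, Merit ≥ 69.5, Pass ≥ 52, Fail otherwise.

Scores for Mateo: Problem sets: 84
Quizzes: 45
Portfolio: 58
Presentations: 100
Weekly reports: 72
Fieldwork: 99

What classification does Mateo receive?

Merit

Problem sets (84) > Quizzes (45), so Quizzes counts as 84.
Weighted total:
  Problem sets 84 × 0.15 = 12.6
  Quizzes 84 × 0.16 = 13.44
  Portfolio 58 × 0.08 = 4.64
  Presentations 100 × 0.15 = 15
  Weekly reports 72 × 0.18 = 12.96
  Fieldwork 99 × 0.28 = 27.72
Sum = 86.36
86.36 is ≥ 69.5 and < 87 → Merit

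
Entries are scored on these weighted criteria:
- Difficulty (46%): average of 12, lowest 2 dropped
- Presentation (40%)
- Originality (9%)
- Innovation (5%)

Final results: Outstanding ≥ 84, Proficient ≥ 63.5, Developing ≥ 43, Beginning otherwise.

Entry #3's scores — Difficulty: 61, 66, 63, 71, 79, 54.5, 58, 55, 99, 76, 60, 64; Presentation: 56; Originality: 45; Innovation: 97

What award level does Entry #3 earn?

Difficulty: drop 54.5, 55 → average of remaining 10 = 697/10 = 69.7
Weighted total:
  Difficulty 69.7 × 0.46 = 32.062
  Presentation 56 × 0.4 = 22.4
  Originality 45 × 0.09 = 4.05
  Innovation 97 × 0.05 = 4.85
Sum = 63.362
63.362 is ≥ 43 and < 63.5 → Developing

Developing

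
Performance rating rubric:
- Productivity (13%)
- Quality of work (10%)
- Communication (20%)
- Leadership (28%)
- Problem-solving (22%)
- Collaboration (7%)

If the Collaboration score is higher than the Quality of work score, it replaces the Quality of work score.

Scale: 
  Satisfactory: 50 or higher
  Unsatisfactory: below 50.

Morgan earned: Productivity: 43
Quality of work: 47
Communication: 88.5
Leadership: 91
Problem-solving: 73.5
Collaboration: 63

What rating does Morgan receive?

Collaboration (63) > Quality of work (47), so Quality of work counts as 63.
Weighted total:
  Productivity 43 × 0.13 = 5.59
  Quality of work 63 × 0.1 = 6.3
  Communication 88.5 × 0.2 = 17.7
  Leadership 91 × 0.28 = 25.48
  Problem-solving 73.5 × 0.22 = 16.17
  Collaboration 63 × 0.07 = 4.41
Sum = 75.65
75.65 ≥ 50 → Satisfactory

Satisfactory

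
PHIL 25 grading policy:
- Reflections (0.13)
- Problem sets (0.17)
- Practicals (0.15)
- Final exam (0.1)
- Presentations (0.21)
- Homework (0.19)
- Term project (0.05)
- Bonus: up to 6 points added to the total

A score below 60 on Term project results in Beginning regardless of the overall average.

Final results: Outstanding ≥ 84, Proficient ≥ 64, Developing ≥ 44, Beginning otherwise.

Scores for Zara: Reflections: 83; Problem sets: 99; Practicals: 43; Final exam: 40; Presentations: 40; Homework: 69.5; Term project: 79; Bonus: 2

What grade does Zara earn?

Proficient

Term project score 79 ≥ 60: minimum met.
Weighted total:
  Reflections 83 × 0.13 = 10.79
  Problem sets 99 × 0.17 = 16.83
  Practicals 43 × 0.15 = 6.45
  Final exam 40 × 0.1 = 4
  Presentations 40 × 0.21 = 8.4
  Homework 69.5 × 0.19 = 13.205
  Term project 79 × 0.05 = 3.95
Sum = 63.625
Bonus: 63.625 + 2 = 65.625
65.625 is ≥ 64 and < 84 → Proficient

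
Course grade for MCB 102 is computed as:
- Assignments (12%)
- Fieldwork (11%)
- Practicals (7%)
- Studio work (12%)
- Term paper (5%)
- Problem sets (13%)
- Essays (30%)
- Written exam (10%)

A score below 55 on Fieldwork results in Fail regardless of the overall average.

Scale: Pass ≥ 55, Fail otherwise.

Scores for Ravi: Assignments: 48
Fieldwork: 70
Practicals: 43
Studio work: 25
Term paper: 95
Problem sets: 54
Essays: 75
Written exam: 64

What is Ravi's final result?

Pass

Fieldwork score 70 ≥ 55: minimum met.
Weighted total:
  Assignments 48 × 0.12 = 5.76
  Fieldwork 70 × 0.11 = 7.7
  Practicals 43 × 0.07 = 3.01
  Studio work 25 × 0.12 = 3
  Term paper 95 × 0.05 = 4.75
  Problem sets 54 × 0.13 = 7.02
  Essays 75 × 0.3 = 22.5
  Written exam 64 × 0.1 = 6.4
Sum = 60.14
60.14 ≥ 55 → Pass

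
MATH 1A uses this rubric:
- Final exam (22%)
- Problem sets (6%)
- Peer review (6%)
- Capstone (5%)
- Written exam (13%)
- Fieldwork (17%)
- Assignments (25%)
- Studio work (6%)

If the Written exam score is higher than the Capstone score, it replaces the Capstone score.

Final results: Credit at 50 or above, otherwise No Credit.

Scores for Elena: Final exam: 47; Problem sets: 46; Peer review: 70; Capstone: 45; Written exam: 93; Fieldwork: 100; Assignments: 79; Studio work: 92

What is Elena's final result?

Written exam (93) > Capstone (45), so Capstone counts as 93.
Weighted total:
  Final exam 47 × 0.22 = 10.34
  Problem sets 46 × 0.06 = 2.76
  Peer review 70 × 0.06 = 4.2
  Capstone 93 × 0.05 = 4.65
  Written exam 93 × 0.13 = 12.09
  Fieldwork 100 × 0.17 = 17
  Assignments 79 × 0.25 = 19.75
  Studio work 92 × 0.06 = 5.52
Sum = 76.31
76.31 ≥ 50 → Credit

Credit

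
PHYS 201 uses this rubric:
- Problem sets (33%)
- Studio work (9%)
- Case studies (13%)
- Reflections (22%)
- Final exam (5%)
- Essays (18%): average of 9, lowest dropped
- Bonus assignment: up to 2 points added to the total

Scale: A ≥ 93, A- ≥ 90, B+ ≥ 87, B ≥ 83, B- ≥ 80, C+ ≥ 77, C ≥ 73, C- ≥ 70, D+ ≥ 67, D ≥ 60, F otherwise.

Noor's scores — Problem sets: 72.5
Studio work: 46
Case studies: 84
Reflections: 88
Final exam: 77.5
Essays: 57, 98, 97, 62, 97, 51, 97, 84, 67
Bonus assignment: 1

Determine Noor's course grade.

Essays: drop 51 → average of remaining 8 = 659/8 = 82.375
Weighted total:
  Problem sets 72.5 × 0.33 = 23.925
  Studio work 46 × 0.09 = 4.14
  Case studies 84 × 0.13 = 10.92
  Reflections 88 × 0.22 = 19.36
  Final exam 77.5 × 0.05 = 3.875
  Essays 82.375 × 0.18 = 14.8275
Sum = 77.0475
Bonus assignment: 77.0475 + 1 = 78.0475
78.0475 is ≥ 77 and < 80 → C+

C+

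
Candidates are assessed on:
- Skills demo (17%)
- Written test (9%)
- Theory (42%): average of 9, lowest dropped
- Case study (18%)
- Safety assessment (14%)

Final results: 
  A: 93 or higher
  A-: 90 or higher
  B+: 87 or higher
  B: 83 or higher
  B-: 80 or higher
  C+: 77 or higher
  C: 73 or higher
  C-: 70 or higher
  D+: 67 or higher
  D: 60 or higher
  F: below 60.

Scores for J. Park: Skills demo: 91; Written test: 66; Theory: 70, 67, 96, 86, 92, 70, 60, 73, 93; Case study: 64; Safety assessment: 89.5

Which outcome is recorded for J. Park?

Theory: drop 60 → average of remaining 8 = 647/8 = 80.875
Weighted total:
  Skills demo 91 × 0.17 = 15.47
  Written test 66 × 0.09 = 5.94
  Theory 80.875 × 0.42 = 33.9675
  Case study 64 × 0.18 = 11.52
  Safety assessment 89.5 × 0.14 = 12.53
Sum = 79.4275
79.4275 is ≥ 77 and < 80 → C+

C+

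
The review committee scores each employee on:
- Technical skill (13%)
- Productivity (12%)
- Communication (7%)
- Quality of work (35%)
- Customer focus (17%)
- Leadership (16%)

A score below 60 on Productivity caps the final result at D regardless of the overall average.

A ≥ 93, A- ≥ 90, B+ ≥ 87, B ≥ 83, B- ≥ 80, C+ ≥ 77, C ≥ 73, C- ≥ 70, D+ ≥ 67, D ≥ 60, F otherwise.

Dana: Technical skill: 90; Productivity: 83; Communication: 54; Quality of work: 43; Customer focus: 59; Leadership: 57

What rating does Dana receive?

F

Productivity score 83 ≥ 60: minimum met.
Weighted total:
  Technical skill 90 × 0.13 = 11.7
  Productivity 83 × 0.12 = 9.96
  Communication 54 × 0.07 = 3.78
  Quality of work 43 × 0.35 = 15.05
  Customer focus 59 × 0.17 = 10.03
  Leadership 57 × 0.16 = 9.12
Sum = 59.64
59.64 < 60 → F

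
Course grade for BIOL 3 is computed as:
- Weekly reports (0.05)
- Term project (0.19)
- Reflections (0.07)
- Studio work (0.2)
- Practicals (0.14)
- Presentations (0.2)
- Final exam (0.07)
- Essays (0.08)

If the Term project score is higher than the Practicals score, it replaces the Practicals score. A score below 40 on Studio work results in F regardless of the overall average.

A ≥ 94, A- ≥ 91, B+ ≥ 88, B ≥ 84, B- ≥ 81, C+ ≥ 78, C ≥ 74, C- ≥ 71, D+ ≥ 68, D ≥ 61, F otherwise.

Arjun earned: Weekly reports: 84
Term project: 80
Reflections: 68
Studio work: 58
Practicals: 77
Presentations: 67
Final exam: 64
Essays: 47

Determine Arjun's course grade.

Term project (80) > Practicals (77), so Practicals counts as 80.
Studio work score 58 ≥ 40: minimum met.
Weighted total:
  Weekly reports 84 × 0.05 = 4.2
  Term project 80 × 0.19 = 15.2
  Reflections 68 × 0.07 = 4.76
  Studio work 58 × 0.2 = 11.6
  Practicals 80 × 0.14 = 11.2
  Presentations 67 × 0.2 = 13.4
  Final exam 64 × 0.07 = 4.48
  Essays 47 × 0.08 = 3.76
Sum = 68.6
68.6 is ≥ 68 and < 71 → D+

D+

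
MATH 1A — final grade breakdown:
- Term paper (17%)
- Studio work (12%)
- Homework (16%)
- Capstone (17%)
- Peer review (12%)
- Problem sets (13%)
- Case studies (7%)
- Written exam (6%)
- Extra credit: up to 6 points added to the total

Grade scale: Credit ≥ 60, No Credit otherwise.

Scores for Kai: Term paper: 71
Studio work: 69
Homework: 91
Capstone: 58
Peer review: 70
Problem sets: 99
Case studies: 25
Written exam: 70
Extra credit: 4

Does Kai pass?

Credit

Weighted total:
  Term paper 71 × 0.17 = 12.07
  Studio work 69 × 0.12 = 8.28
  Homework 91 × 0.16 = 14.56
  Capstone 58 × 0.17 = 9.86
  Peer review 70 × 0.12 = 8.4
  Problem sets 99 × 0.13 = 12.87
  Case studies 25 × 0.07 = 1.75
  Written exam 70 × 0.06 = 4.2
Sum = 71.99
Extra credit: 71.99 + 4 = 75.99
75.99 ≥ 60 → Credit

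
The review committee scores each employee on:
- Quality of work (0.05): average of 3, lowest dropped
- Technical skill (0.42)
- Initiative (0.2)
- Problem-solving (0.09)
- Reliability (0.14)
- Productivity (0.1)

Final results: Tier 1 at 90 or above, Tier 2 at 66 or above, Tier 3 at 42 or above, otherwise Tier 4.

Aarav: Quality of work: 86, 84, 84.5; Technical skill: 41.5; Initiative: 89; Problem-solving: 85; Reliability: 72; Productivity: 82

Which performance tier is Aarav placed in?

Tier 3

Quality of work: drop 84 → average of remaining 2 = 170.5/2 = 85.25
Weighted total:
  Quality of work 85.25 × 0.05 = 4.2625
  Technical skill 41.5 × 0.42 = 17.43
  Initiative 89 × 0.2 = 17.8
  Problem-solving 85 × 0.09 = 7.65
  Reliability 72 × 0.14 = 10.08
  Productivity 82 × 0.1 = 8.2
Sum = 65.4225
65.4225 is ≥ 42 and < 66 → Tier 3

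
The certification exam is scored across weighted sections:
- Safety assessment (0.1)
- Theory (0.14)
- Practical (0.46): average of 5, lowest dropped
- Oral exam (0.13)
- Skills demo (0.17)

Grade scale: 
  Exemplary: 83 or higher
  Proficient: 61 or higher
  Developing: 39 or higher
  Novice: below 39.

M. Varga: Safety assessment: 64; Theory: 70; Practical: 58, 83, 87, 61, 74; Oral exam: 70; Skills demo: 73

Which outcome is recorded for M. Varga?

Proficient

Practical: drop 58 → average of remaining 4 = 305/4 = 76.25
Weighted total:
  Safety assessment 64 × 0.1 = 6.4
  Theory 70 × 0.14 = 9.8
  Practical 76.25 × 0.46 = 35.075
  Oral exam 70 × 0.13 = 9.1
  Skills demo 73 × 0.17 = 12.41
Sum = 72.785
72.785 is ≥ 61 and < 83 → Proficient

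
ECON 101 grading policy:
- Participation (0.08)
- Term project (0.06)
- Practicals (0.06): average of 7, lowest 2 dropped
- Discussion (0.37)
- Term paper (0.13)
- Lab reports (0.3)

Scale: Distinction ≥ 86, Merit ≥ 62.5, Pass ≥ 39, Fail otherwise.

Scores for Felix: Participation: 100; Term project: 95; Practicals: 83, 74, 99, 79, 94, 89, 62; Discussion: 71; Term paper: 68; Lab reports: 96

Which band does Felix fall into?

Practicals: drop 62, 74 → average of remaining 5 = 444/5 = 88.8
Weighted total:
  Participation 100 × 0.08 = 8
  Term project 95 × 0.06 = 5.7
  Practicals 88.8 × 0.06 = 5.328
  Discussion 71 × 0.37 = 26.27
  Term paper 68 × 0.13 = 8.84
  Lab reports 96 × 0.3 = 28.8
Sum = 82.938
82.938 is ≥ 62.5 and < 86 → Merit

Merit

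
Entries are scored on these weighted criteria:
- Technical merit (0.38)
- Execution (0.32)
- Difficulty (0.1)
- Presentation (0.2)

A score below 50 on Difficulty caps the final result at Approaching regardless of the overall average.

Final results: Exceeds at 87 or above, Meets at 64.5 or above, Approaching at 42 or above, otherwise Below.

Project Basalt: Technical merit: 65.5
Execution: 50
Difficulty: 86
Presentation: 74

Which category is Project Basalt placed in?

Approaching

Difficulty score 86 ≥ 50: minimum met.
Weighted total:
  Technical merit 65.5 × 0.38 = 24.89
  Execution 50 × 0.32 = 16
  Difficulty 86 × 0.1 = 8.6
  Presentation 74 × 0.2 = 14.8
Sum = 64.29
64.29 is ≥ 42 and < 64.5 → Approaching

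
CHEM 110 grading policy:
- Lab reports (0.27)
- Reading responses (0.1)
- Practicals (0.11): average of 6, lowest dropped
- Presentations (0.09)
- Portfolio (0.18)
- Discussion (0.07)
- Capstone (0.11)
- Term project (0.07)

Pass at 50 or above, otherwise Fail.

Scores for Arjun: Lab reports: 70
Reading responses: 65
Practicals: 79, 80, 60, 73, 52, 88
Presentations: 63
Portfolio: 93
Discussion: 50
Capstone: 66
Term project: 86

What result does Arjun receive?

Pass

Practicals: drop 52 → average of remaining 5 = 380/5 = 76
Weighted total:
  Lab reports 70 × 0.27 = 18.9
  Reading responses 65 × 0.1 = 6.5
  Practicals 76 × 0.11 = 8.36
  Presentations 63 × 0.09 = 5.67
  Portfolio 93 × 0.18 = 16.74
  Discussion 50 × 0.07 = 3.5
  Capstone 66 × 0.11 = 7.26
  Term project 86 × 0.07 = 6.02
Sum = 72.95
72.95 ≥ 50 → Pass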